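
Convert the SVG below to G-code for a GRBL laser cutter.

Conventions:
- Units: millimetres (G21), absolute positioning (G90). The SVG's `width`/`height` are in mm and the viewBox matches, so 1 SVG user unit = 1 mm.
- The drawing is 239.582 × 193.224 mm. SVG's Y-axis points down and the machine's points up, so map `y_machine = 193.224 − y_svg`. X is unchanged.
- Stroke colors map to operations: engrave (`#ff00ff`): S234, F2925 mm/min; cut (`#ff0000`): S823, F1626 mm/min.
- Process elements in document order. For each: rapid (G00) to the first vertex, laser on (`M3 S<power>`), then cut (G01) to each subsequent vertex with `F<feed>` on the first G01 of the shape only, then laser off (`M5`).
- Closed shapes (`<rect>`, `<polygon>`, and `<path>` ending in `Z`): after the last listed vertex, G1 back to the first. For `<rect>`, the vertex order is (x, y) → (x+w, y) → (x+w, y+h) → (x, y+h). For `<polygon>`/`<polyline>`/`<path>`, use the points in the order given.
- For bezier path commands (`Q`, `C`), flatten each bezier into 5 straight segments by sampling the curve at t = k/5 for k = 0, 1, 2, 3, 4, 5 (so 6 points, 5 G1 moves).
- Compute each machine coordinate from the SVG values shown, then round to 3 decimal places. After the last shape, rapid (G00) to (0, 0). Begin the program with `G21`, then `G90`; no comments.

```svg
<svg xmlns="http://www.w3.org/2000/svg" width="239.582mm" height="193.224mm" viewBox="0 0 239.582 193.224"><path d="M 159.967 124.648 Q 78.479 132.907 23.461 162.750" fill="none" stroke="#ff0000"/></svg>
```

G21
G90
G00 X159.967 Y68.576
M3 S823
G01 X128.431 Y64.409 F1626
G01 X99.012 Y58.515
G01 X71.711 Y50.895
G01 X46.527 Y41.548
G01 X23.461 Y30.474
M5
G00 X0.000 Y0.000

Since the viewBox matches the mm dimensions, user units are millimetres directly. The only transform is the Y-flip y_m = 193.224 − y_svg.

Shape 1 is a quadratic bezier drawn with `<path>`. Its stroke #ff0000 means cut at S823, F1626. After flipping Y the toolpath is (159.967,68.576) → (128.431,64.409) → (99.012,58.515) → (71.711,50.895) → (46.527,41.548) → (23.461,30.474).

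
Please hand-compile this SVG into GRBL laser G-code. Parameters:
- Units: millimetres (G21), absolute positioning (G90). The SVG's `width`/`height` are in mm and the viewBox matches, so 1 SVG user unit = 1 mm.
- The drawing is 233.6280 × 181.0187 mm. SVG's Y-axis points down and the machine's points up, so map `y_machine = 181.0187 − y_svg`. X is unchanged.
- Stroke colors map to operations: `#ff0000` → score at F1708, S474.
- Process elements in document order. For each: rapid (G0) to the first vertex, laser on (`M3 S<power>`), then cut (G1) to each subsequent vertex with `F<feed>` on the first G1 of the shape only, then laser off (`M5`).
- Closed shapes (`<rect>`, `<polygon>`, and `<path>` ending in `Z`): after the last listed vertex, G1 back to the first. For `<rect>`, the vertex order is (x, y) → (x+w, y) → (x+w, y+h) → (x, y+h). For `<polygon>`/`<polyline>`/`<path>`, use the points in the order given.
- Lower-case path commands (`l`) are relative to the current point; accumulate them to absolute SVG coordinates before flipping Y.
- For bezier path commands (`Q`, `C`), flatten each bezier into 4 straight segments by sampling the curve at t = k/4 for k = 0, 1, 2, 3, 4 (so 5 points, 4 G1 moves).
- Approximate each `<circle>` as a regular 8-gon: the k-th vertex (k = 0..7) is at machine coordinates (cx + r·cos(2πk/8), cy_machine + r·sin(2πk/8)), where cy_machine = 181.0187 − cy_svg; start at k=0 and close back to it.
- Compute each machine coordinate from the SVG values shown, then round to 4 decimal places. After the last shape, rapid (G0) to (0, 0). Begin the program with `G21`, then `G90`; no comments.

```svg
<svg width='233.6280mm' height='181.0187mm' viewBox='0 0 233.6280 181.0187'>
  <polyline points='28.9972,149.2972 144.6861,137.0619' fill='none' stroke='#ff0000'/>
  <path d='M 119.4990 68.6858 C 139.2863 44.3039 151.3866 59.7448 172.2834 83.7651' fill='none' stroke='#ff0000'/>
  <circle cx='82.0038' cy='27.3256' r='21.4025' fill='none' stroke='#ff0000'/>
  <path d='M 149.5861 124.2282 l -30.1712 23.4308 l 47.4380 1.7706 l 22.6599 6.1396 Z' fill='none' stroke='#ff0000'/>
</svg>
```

G21
G90
G0 X28.9972 Y31.7215
M3 S474
G1 X144.6861 Y43.9568 F1708
M5
G0 X119.4990 Y112.3329
M3 S474
G1 X133.1557 Y123.6407 F1708
G1 X145.4751 Y122.9441
G1 X158.0026 Y113.1720
G1 X172.2834 Y97.2536
M5
G0 X103.4063 Y153.6931
M3 S474
G1 X97.1377 Y168.8270 F1708
G1 X82.0038 Y175.0956
G1 X66.8699 Y168.8270
G1 X60.6013 Y153.6931
G1 X66.8699 Y138.5592
G1 X82.0038 Y132.2906
G1 X97.1377 Y138.5592
G1 X103.4063 Y153.6931
M5
G0 X149.5861 Y56.7905
M3 S474
G1 X119.4149 Y33.3597 F1708
G1 X166.8529 Y31.5891
G1 X189.5128 Y25.4495
G1 X149.5861 Y56.7905
M5
G0 X0.0000 Y0.0000

Since the viewBox matches the mm dimensions, user units are millimetres directly. The only transform is the Y-flip y_m = 181.0187 − y_svg.

Shape 1 is a line segment drawn with `<polyline>`. Its stroke #ff0000 means score at S474, F1708. After flipping Y the toolpath is (28.9972,31.7215) → (144.6861,43.9568).

Shape 2 is a cubic bezier drawn with `<path>`. Its stroke #ff0000 means score at S474, F1708. After flipping Y the toolpath is (119.4990,112.3329) → (133.1557,123.6407) → (145.4751,122.9441) → (158.0026,113.1720) → (172.2834,97.2536).

Shape 3 is a circle drawn with `<circle>`. Its stroke #ff0000 means score at S474, F1708. After flipping Y the toolpath is (103.4063,153.6931) → (97.1377,168.8270) → (82.0038,175.0956) → (66.8699,168.8270) → (60.6013,153.6931) → (66.8699,138.5592) → (82.0038,132.2906) → (97.1377,138.5592) → (103.4063,153.6931), returning to the start.

Shape 4 is a closed polygon drawn with `<path>`. Its stroke #ff0000 means score at S474, F1708. After flipping Y the toolpath is (149.5861,56.7905) → (119.4149,33.3597) → (166.8529,31.5891) → (189.5128,25.4495) → (149.5861,56.7905), returning to the start.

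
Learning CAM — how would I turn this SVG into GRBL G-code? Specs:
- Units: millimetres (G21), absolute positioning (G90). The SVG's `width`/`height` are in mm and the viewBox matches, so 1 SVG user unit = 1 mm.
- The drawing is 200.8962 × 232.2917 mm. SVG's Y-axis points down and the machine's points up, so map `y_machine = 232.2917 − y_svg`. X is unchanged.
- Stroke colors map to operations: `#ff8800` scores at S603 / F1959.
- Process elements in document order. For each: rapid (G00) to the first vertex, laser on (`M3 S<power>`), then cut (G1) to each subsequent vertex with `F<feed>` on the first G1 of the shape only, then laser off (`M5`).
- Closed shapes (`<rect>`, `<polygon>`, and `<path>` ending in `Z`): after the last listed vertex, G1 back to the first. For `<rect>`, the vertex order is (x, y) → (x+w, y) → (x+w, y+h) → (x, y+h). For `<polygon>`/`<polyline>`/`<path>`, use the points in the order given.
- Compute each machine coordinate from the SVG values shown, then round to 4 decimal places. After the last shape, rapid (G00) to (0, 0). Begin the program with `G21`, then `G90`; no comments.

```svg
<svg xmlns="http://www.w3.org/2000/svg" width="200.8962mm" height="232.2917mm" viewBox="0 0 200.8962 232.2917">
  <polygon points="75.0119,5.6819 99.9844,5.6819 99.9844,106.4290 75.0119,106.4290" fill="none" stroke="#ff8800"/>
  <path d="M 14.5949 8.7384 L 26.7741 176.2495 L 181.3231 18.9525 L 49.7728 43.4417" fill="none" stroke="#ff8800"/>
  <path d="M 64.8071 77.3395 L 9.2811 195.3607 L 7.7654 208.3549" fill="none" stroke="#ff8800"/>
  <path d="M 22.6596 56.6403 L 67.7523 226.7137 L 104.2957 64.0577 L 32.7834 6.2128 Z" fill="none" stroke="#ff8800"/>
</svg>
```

viewBox `0 0 200.8962 232.2917` with mm width/height → 1 unit = 1 mm. Flip: y_m = 232.2917 − y_svg.

**Shape 1** — `<polygon>` rectangle, stroke `#ff8800` → score (S603, F1959). Machine vertices: (75.0119,226.6098) → (99.9844,226.6098) → (99.9844,125.8627) → (75.0119,125.8627) → (75.0119,226.6098). Closed: final G1 returns to the first vertex.

**Shape 2** — `<path>` open polyline, stroke `#ff8800` → score (S603, F1959). Machine vertices: (14.5949,223.5533) → (26.7741,56.0422) → (181.3231,213.3392) → (49.7728,188.8500). Open path.

**Shape 3** — `<path>` open polyline, stroke `#ff8800` → score (S603, F1959). Machine vertices: (64.8071,154.9522) → (9.2811,36.9310) → (7.7654,23.9368). Open path.

**Shape 4** — `<path>` closed polygon, stroke `#ff8800` → score (S603, F1959). Machine vertices: (22.6596,175.6514) → (67.7523,5.5780) → (104.2957,168.2340) → (32.7834,226.0789) → (22.6596,175.6514). Closed: final G1 returns to the first vertex.

G21
G90
G00 X75.0119 Y226.6098
M3 S603
G1 X99.9844 Y226.6098 F1959
G1 X99.9844 Y125.8627
G1 X75.0119 Y125.8627
G1 X75.0119 Y226.6098
M5
G00 X14.5949 Y223.5533
M3 S603
G1 X26.7741 Y56.0422 F1959
G1 X181.3231 Y213.3392
G1 X49.7728 Y188.8500
M5
G00 X64.8071 Y154.9522
M3 S603
G1 X9.2811 Y36.9310 F1959
G1 X7.7654 Y23.9368
M5
G00 X22.6596 Y175.6514
M3 S603
G1 X67.7523 Y5.5780 F1959
G1 X104.2957 Y168.2340
G1 X32.7834 Y226.0789
G1 X22.6596 Y175.6514
M5
G00 X0.0000 Y0.0000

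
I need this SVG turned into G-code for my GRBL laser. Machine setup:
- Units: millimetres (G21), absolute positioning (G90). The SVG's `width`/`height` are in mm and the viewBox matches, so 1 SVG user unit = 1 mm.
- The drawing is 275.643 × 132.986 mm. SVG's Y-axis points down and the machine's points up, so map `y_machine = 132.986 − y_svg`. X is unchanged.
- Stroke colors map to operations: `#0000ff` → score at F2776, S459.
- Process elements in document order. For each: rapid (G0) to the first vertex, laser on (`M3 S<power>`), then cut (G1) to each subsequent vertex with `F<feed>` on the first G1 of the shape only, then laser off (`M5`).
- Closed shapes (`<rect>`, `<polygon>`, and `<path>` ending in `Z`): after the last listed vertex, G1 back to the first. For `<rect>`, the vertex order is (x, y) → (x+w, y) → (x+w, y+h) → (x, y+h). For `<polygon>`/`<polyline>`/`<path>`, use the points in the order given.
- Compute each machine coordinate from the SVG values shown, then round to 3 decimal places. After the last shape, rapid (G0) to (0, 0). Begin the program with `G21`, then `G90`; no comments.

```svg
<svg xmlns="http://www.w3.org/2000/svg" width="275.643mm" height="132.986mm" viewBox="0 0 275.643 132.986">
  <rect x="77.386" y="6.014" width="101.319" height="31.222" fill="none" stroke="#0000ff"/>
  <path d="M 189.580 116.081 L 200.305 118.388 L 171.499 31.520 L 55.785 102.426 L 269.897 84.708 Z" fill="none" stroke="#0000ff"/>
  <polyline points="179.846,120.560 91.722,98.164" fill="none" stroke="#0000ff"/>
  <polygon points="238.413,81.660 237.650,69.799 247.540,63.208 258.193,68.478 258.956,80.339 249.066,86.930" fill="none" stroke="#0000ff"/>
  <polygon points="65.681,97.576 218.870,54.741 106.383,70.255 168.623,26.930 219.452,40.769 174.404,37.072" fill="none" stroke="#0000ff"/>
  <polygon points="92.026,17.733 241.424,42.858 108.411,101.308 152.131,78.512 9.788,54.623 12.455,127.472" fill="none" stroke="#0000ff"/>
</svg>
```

G21
G90
G0 X77.386 Y126.972
M3 S459
G1 X178.705 Y126.972 F2776
G1 X178.705 Y95.750
G1 X77.386 Y95.750
G1 X77.386 Y126.972
M5
G0 X189.580 Y16.905
M3 S459
G1 X200.305 Y14.598 F2776
G1 X171.499 Y101.466
G1 X55.785 Y30.560
G1 X269.897 Y48.278
G1 X189.580 Y16.905
M5
G0 X179.846 Y12.426
M3 S459
G1 X91.722 Y34.822 F2776
M5
G0 X238.413 Y51.326
M3 S459
G1 X237.650 Y63.187 F2776
G1 X247.540 Y69.778
G1 X258.193 Y64.508
G1 X258.956 Y52.647
G1 X249.066 Y46.056
G1 X238.413 Y51.326
M5
G0 X65.681 Y35.410
M3 S459
G1 X218.870 Y78.245 F2776
G1 X106.383 Y62.731
G1 X168.623 Y106.056
G1 X219.452 Y92.217
G1 X174.404 Y95.914
G1 X65.681 Y35.410
M5
G0 X92.026 Y115.253
M3 S459
G1 X241.424 Y90.128 F2776
G1 X108.411 Y31.678
G1 X152.131 Y54.474
G1 X9.788 Y78.363
G1 X12.455 Y5.514
G1 X92.026 Y115.253
M5
G0 X0.000 Y0.000

Since the viewBox matches the mm dimensions, user units are millimetres directly. The only transform is the Y-flip y_m = 132.986 − y_svg.

Shape 1 is a rectangle drawn with `<rect>`. Its stroke #0000ff means score at S459, F2776. After flipping Y the toolpath is (77.386,126.972) → (178.705,126.972) → (178.705,95.750) → (77.386,95.750) → (77.386,126.972), returning to the start.

Shape 2 is a closed polygon drawn with `<path>`. Its stroke #0000ff means score at S459, F2776. After flipping Y the toolpath is (189.580,16.905) → (200.305,14.598) → (171.499,101.466) → (55.785,30.560) → (269.897,48.278) → (189.580,16.905), returning to the start.

Shape 3 is a line segment drawn with `<polyline>`. Its stroke #0000ff means score at S459, F2776. After flipping Y the toolpath is (179.846,12.426) → (91.722,34.822).

Shape 4 is a regular polygon drawn with `<polygon>`. Its stroke #0000ff means score at S459, F2776. After flipping Y the toolpath is (238.413,51.326) → (237.650,63.187) → (247.540,69.778) → (258.193,64.508) → (258.956,52.647) → (249.066,46.056) → (238.413,51.326), returning to the start.

Shape 5 is a closed polygon drawn with `<polygon>`. Its stroke #0000ff means score at S459, F2776. After flipping Y the toolpath is (65.681,35.410) → (218.870,78.245) → (106.383,62.731) → (168.623,106.056) → (219.452,92.217) → (174.404,95.914) → (65.681,35.410), returning to the start.

Shape 6 is a closed polygon drawn with `<polygon>`. Its stroke #0000ff means score at S459, F2776. After flipping Y the toolpath is (92.026,115.253) → (241.424,90.128) → (108.411,31.678) → (152.131,54.474) → (9.788,78.363) → (12.455,5.514) → (92.026,115.253), returning to the start.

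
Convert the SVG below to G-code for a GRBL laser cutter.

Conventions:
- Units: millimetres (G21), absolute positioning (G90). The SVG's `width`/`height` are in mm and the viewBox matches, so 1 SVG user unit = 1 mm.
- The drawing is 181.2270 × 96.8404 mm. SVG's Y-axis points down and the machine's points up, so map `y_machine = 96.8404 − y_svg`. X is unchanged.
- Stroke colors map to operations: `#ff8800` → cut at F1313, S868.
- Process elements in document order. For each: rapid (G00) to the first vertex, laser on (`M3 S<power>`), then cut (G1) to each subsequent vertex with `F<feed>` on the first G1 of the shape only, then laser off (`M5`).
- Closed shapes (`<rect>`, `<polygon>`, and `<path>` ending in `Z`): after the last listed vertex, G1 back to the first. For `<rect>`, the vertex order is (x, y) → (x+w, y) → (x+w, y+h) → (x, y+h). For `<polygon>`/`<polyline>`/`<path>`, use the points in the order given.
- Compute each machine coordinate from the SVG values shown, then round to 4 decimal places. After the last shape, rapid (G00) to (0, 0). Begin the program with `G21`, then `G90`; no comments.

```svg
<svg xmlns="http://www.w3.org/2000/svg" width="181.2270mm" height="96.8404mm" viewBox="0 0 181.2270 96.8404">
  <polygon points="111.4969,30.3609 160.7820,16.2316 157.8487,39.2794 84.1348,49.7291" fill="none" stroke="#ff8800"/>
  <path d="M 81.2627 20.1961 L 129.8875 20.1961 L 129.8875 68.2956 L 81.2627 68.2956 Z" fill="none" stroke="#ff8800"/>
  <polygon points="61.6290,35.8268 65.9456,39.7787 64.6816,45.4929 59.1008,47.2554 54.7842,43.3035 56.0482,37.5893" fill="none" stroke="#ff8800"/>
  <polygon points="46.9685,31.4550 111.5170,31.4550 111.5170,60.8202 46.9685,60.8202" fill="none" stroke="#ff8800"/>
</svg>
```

G21
G90
G00 X111.4969 Y66.4795
M3 S868
G1 X160.7820 Y80.6088 F1313
G1 X157.8487 Y57.5610
G1 X84.1348 Y47.1113
G1 X111.4969 Y66.4795
M5
G00 X81.2627 Y76.6443
M3 S868
G1 X129.8875 Y76.6443 F1313
G1 X129.8875 Y28.5448
G1 X81.2627 Y28.5448
G1 X81.2627 Y76.6443
M5
G00 X61.6290 Y61.0136
M3 S868
G1 X65.9456 Y57.0617 F1313
G1 X64.6816 Y51.3475
G1 X59.1008 Y49.5850
G1 X54.7842 Y53.5369
G1 X56.0482 Y59.2511
G1 X61.6290 Y61.0136
M5
G00 X46.9685 Y65.3854
M3 S868
G1 X111.5170 Y65.3854 F1313
G1 X111.5170 Y36.0202
G1 X46.9685 Y36.0202
G1 X46.9685 Y65.3854
M5
G00 X0.0000 Y0.0000

viewBox `0 0 181.2270 96.8404` with mm width/height → 1 unit = 1 mm. Flip: y_m = 96.8404 − y_svg.

**Shape 1** — `<polygon>` closed polygon, stroke `#ff8800` → cut (S868, F1313). Machine vertices: (111.4969,66.4795) → (160.7820,80.6088) → (157.8487,57.5610) → (84.1348,47.1113) → (111.4969,66.4795). Closed: final G1 returns to the first vertex.

**Shape 2** — `<path>` rectangle, stroke `#ff8800` → cut (S868, F1313). Machine vertices: (81.2627,76.6443) → (129.8875,76.6443) → (129.8875,28.5448) → (81.2627,28.5448) → (81.2627,76.6443). Closed: final G1 returns to the first vertex.

**Shape 3** — `<polygon>` regular polygon, stroke `#ff8800` → cut (S868, F1313). Machine vertices: (61.6290,61.0136) → (65.9456,57.0617) → (64.6816,51.3475) → (59.1008,49.5850) → (54.7842,53.5369) → (56.0482,59.2511) → (61.6290,61.0136). Closed: final G1 returns to the first vertex.

**Shape 4** — `<polygon>` rectangle, stroke `#ff8800` → cut (S868, F1313). Machine vertices: (46.9685,65.3854) → (111.5170,65.3854) → (111.5170,36.0202) → (46.9685,36.0202) → (46.9685,65.3854). Closed: final G1 returns to the first vertex.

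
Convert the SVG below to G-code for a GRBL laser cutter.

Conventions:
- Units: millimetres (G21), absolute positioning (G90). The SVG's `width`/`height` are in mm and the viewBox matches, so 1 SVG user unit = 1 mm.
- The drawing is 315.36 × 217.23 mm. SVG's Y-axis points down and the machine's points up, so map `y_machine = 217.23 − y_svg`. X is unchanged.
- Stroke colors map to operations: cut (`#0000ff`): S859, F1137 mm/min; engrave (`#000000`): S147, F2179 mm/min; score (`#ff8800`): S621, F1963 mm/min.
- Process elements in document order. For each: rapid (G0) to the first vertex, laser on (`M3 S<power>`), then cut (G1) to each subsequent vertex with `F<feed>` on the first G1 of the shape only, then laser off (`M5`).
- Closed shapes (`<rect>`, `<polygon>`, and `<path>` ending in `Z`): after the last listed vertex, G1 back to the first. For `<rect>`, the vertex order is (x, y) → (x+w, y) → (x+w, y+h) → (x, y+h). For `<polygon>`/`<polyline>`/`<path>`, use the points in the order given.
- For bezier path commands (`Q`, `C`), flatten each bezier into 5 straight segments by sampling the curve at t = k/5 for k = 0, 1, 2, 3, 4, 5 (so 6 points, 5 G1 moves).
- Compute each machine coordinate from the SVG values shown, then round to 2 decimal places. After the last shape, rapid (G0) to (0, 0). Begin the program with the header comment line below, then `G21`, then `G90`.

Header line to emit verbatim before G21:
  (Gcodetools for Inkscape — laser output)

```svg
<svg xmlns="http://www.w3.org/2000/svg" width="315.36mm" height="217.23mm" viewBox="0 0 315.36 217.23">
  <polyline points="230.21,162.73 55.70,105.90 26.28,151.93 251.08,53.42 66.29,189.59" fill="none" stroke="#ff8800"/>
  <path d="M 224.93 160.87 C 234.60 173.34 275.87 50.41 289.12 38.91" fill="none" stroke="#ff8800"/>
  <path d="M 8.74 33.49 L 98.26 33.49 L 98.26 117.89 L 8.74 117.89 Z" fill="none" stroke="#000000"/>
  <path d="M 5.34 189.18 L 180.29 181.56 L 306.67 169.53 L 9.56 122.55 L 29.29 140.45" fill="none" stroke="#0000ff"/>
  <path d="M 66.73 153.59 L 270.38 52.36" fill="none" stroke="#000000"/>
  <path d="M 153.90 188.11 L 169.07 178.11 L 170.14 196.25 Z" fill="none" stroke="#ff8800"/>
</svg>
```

Since the viewBox matches the mm dimensions, user units are millimetres directly. The only transform is the Y-flip y_m = 217.23 − y_svg.

Shape 1 is a open polyline drawn with `<polyline>`. Its stroke #ff8800 means score at S621, F1963. After flipping Y the toolpath is (230.21,54.50) → (55.70,111.33) → (26.28,65.30) → (251.08,163.81) → (66.29,27.64).

Shape 2 is a cubic bezier drawn with `<path>`. Its stroke #ff8800 means score at S621, F1963. After flipping Y the toolpath is (224.93,56.36) → (234.05,63.15) → (247.89,90.59) → (263.59,126.83) → (278.28,160.02) → (289.12,178.32).

Shape 3 is a rectangle drawn with `<path>`. Its stroke #000000 means engrave at S147, F2179. After flipping Y the toolpath is (8.74,183.74) → (98.26,183.74) → (98.26,99.34) → (8.74,99.34) → (8.74,183.74), returning to the start.

Shape 4 is a open polyline drawn with `<path>`. Its stroke #0000ff means cut at S859, F1137. After flipping Y the toolpath is (5.34,28.05) → (180.29,35.67) → (306.67,47.70) → (9.56,94.68) → (29.29,76.78).

Shape 5 is a line segment drawn with `<path>`. Its stroke #000000 means engrave at S147, F2179. After flipping Y the toolpath is (66.73,63.64) → (270.38,164.87).

Shape 6 is a regular polygon drawn with `<path>`. Its stroke #ff8800 means score at S621, F1963. After flipping Y the toolpath is (153.90,29.12) → (169.07,39.12) → (170.14,20.98) → (153.90,29.12), returning to the start.

(Gcodetools for Inkscape — laser output)
G21
G90
G0 X230.21 Y54.50
M3 S621
G1 X55.70 Y111.33 F1963
G1 X26.28 Y65.30
G1 X251.08 Y163.81
G1 X66.29 Y27.64
M5
G0 X224.93 Y56.36
M3 S621
G1 X234.05 Y63.15 F1963
G1 X247.89 Y90.59
G1 X263.59 Y126.83
G1 X278.28 Y160.02
G1 X289.12 Y178.32
M5
G0 X8.74 Y183.74
M3 S147
G1 X98.26 Y183.74 F2179
G1 X98.26 Y99.34
G1 X8.74 Y99.34
G1 X8.74 Y183.74
M5
G0 X5.34 Y28.05
M3 S859
G1 X180.29 Y35.67 F1137
G1 X306.67 Y47.70
G1 X9.56 Y94.68
G1 X29.29 Y76.78
M5
G0 X66.73 Y63.64
M3 S147
G1 X270.38 Y164.87 F2179
M5
G0 X153.90 Y29.12
M3 S621
G1 X169.07 Y39.12 F1963
G1 X170.14 Y20.98
G1 X153.90 Y29.12
M5
G0 X0.00 Y0.00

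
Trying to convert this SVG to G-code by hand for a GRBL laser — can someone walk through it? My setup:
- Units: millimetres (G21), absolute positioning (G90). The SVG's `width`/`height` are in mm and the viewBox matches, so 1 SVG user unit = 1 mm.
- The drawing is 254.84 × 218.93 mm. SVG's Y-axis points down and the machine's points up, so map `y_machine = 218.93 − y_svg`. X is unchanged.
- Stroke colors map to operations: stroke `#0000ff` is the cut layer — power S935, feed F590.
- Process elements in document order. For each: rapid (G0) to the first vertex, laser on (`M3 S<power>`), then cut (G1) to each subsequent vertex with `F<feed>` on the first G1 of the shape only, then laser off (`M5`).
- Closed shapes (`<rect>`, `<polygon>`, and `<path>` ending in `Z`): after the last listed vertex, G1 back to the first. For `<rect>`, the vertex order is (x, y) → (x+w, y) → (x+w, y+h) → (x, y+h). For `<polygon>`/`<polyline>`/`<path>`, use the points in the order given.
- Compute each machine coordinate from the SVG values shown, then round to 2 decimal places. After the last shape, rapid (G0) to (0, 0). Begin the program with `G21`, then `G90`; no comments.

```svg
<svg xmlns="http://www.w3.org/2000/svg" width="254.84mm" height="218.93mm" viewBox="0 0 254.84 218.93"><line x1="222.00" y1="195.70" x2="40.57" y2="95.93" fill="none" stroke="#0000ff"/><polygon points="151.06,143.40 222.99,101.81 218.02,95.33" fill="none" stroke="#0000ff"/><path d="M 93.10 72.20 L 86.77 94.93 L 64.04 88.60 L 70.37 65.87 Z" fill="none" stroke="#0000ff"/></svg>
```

G21
G90
G0 X222.00 Y23.23
M3 S935
G1 X40.57 Y123.00 F590
M5
G0 X151.06 Y75.53
M3 S935
G1 X222.99 Y117.12 F590
G1 X218.02 Y123.60
G1 X151.06 Y75.53
M5
G0 X93.10 Y146.73
M3 S935
G1 X86.77 Y124.00 F590
G1 X64.04 Y130.33
G1 X70.37 Y153.06
G1 X93.10 Y146.73
M5
G0 X0.00 Y0.00

viewBox `0 0 254.84 218.93` with mm width/height → 1 unit = 1 mm. Flip: y_m = 218.93 − y_svg.

**Shape 1** — `<line>` line segment, stroke `#0000ff` → cut (S935, F590). Machine vertices: (222.00,23.23) → (40.57,123.00). Open path.

**Shape 2** — `<polygon>` closed polygon, stroke `#0000ff` → cut (S935, F590). Machine vertices: (151.06,75.53) → (222.99,117.12) → (218.02,123.60) → (151.06,75.53). Closed: final G1 returns to the first vertex.

**Shape 3** — `<path>` regular polygon, stroke `#0000ff` → cut (S935, F590). Machine vertices: (93.10,146.73) → (86.77,124.00) → (64.04,130.33) → (70.37,153.06) → (93.10,146.73). Closed: final G1 returns to the first vertex.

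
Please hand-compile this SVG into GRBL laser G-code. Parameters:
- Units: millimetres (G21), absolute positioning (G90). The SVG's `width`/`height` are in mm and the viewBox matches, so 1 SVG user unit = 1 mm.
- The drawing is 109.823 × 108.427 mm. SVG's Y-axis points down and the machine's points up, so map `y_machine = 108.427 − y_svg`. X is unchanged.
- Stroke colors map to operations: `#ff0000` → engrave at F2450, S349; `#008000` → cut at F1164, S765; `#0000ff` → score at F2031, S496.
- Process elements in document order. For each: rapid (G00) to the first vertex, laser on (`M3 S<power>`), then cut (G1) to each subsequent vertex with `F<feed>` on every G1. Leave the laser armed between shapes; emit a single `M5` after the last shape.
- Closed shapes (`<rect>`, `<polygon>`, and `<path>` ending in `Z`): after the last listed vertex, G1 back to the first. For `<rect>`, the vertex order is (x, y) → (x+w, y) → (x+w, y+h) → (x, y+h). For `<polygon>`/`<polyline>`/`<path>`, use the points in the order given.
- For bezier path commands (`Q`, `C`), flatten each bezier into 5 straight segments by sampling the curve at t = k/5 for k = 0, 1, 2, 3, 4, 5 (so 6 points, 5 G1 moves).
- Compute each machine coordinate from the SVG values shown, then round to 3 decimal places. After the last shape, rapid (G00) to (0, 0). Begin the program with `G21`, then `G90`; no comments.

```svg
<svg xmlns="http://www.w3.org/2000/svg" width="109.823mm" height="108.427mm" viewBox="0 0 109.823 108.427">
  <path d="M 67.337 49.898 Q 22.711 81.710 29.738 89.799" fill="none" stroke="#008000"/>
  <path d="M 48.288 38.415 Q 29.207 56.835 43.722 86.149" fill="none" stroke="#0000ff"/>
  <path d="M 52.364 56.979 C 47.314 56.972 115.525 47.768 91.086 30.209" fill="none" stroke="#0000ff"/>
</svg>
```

viewBox `0 0 109.823 108.427` with mm width/height → 1 unit = 1 mm. Flip: y_m = 108.427 − y_svg.

**Shape 1** — `<path>` quadratic bezier, stroke `#008000` → cut (S765, F1164). Control points (SVG): P0=(67.337,49.898), P1=(22.711,81.710), P2=(29.738,89.799); sampled at t=k/5. Machine vertices: (67.337,58.529) → (51.553,46.753) → (39.901,36.875) → (32.381,28.895) → (28.993,22.813) → (29.738,18.628). Open path.

**Shape 2** — `<path>` quadratic bezier, stroke `#0000ff` → score (S496, F2031). Control points (SVG): P0=(48.288,38.415), P1=(29.207,56.835), P2=(43.722,86.149); sampled at t=k/5. Machine vertices: (48.288,70.012) → (41.999,62.208) → (38.399,53.533) → (37.485,43.986) → (39.260,33.568) → (43.722,22.278). Open path.

**Shape 3** — `<path>` cubic bezier, stroke `#0000ff` → score (S496, F2031). Control points (SVG): P0=(52.364,56.979), P1=(47.314,56.972), P2=(115.525,47.768), P3=(91.086,30.209); sampled at t=k/5. Machine vertices: (52.364,51.448) → (56.798,52.549) → (70.851,55.817) → (86.559,61.211) → (95.959,68.692) → (91.086,78.218). Open path.

G21
G90
G00 X67.337 Y58.529
M3 S765
G1 X51.553 Y46.753 F1164
G1 X39.901 Y36.875 F1164
G1 X32.381 Y28.895 F1164
G1 X28.993 Y22.813 F1164
G1 X29.738 Y18.628 F1164
G00 X48.288 Y70.012
M3 S496
G1 X41.999 Y62.208 F2031
G1 X38.399 Y53.533 F2031
G1 X37.485 Y43.986 F2031
G1 X39.260 Y33.568 F2031
G1 X43.722 Y22.278 F2031
G00 X52.364 Y51.448
M3 S496
G1 X56.798 Y52.549 F2031
G1 X70.851 Y55.817 F2031
G1 X86.559 Y61.211 F2031
G1 X95.959 Y68.692 F2031
G1 X91.086 Y78.218 F2031
M5
G00 X0.000 Y0.000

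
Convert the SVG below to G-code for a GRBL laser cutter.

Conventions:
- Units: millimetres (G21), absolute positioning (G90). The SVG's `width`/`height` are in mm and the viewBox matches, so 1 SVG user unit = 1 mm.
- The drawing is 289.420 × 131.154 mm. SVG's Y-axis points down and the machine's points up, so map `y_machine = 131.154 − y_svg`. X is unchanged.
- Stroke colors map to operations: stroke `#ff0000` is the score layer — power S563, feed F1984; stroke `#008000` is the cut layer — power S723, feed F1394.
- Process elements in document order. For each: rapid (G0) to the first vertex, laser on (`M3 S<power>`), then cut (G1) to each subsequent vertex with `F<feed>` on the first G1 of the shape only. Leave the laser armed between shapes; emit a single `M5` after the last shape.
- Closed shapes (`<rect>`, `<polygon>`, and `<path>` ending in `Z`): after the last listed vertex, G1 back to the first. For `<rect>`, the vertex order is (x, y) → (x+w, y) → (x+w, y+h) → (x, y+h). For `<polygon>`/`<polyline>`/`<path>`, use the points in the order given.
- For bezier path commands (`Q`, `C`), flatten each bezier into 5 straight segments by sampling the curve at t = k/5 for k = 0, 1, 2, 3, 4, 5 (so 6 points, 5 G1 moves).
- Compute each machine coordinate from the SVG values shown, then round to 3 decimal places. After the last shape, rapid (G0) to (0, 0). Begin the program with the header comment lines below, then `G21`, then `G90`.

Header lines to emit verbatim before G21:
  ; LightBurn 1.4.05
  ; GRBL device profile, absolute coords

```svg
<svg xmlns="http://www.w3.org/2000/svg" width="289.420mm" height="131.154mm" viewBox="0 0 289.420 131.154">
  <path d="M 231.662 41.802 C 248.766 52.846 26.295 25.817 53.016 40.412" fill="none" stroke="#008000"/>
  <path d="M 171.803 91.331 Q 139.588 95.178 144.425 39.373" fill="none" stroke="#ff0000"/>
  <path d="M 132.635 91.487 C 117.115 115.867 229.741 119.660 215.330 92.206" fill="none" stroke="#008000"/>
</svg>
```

Since the viewBox matches the mm dimensions, user units are millimetres directly. The only transform is the Y-flip y_m = 131.154 − y_svg.

Shape 1 is a cubic bezier drawn with `<path>`. Its stroke #008000 means cut at S723, F1394. After flipping Y the toolpath is (231.662,89.352) → (217.086,86.657) → (168.472,89.274) → (109.282,93.377) → (62.976,95.142) → (53.016,90.742).

Shape 2 is a quadratic bezier drawn with `<path>`. Its stroke #ff0000 means score at S563, F1984. After flipping Y the toolpath is (171.803,39.823) → (160.399,40.670) → (151.959,46.290) → (146.484,56.681) → (143.972,71.845) → (144.425,91.781).

Shape 3 is a cubic bezier drawn with `<path>`. Its stroke #008000 means cut at S723, F1394. After flipping Y the toolpath is (132.635,39.667) → (136.659,27.595) → (159.189,20.975) → (187.977,20.320) → (210.774,26.140) → (215.330,38.948).

; LightBurn 1.4.05
; GRBL device profile, absolute coords
G21
G90
G0 X231.662 Y89.352
M3 S723
G1 X217.086 Y86.657 F1394
G1 X168.472 Y89.274
G1 X109.282 Y93.377
G1 X62.976 Y95.142
G1 X53.016 Y90.742
G0 X171.803 Y39.823
M3 S563
G1 X160.399 Y40.670 F1984
G1 X151.959 Y46.290
G1 X146.484 Y56.681
G1 X143.972 Y71.845
G1 X144.425 Y91.781
G0 X132.635 Y39.667
M3 S723
G1 X136.659 Y27.595 F1394
G1 X159.189 Y20.975
G1 X187.977 Y20.320
G1 X210.774 Y26.140
G1 X215.330 Y38.948
M5
G0 X0.000 Y0.000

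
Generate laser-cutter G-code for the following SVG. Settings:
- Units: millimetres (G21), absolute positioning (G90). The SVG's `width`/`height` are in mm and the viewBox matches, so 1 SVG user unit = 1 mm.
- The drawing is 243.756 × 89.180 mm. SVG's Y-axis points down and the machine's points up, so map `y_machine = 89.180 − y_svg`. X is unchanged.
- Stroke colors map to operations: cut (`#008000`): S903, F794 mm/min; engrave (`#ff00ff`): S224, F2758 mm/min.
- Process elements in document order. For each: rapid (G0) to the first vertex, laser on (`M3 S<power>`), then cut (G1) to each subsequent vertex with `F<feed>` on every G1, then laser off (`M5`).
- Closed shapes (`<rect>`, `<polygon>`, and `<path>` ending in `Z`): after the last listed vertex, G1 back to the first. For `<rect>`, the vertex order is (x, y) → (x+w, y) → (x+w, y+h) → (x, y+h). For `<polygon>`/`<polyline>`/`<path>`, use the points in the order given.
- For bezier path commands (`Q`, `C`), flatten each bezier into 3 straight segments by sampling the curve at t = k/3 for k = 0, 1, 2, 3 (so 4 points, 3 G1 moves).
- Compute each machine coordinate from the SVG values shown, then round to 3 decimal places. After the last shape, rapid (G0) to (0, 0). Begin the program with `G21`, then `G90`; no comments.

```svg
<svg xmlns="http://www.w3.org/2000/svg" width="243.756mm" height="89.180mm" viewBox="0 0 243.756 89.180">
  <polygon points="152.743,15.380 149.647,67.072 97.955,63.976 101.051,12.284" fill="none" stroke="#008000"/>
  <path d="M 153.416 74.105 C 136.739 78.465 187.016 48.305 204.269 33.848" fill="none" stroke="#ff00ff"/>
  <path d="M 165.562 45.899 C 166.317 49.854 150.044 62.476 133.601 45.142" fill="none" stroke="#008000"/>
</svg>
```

viewBox `0 0 243.756 89.180` with mm width/height → 1 unit = 1 mm. Flip: y_m = 89.180 − y_svg.

**Shape 1** — `<polygon>` regular polygon, stroke `#008000` → cut (S903, F794). Machine vertices: (152.743,73.800) → (149.647,22.108) → (97.955,25.204) → (101.051,76.896) → (152.743,73.800). Closed: final G1 returns to the first vertex.

**Shape 2** — `<path>` cubic bezier, stroke `#ff00ff` → engrave (S224, F2758). Control points (SVG): P0=(153.416,74.105), P1=(136.739,78.465), P2=(187.016,48.305), P3=(204.269,33.848); sampled at t=k/3. Machine vertices: (153.416,15.075) → (155.354,20.362) → (179.711,37.501) → (204.269,55.332). Open path.

**Shape 3** — `<path>` cubic bezier, stroke `#008000` → cut (S903, F794). Control points (SVG): P0=(165.562,45.899), P1=(166.317,49.854), P2=(150.044,62.476), P3=(133.601,45.142); sampled at t=k/3. Machine vertices: (165.562,43.281) → (161.265,37.867) → (149.363,35.259) → (133.601,44.038). Open path.

G21
G90
G0 X152.743 Y73.800
M3 S903
G1 X149.647 Y22.108 F794
G1 X97.955 Y25.204 F794
G1 X101.051 Y76.896 F794
G1 X152.743 Y73.800 F794
M5
G0 X153.416 Y15.075
M3 S224
G1 X155.354 Y20.362 F2758
G1 X179.711 Y37.501 F2758
G1 X204.269 Y55.332 F2758
M5
G0 X165.562 Y43.281
M3 S903
G1 X161.265 Y37.867 F794
G1 X149.363 Y35.259 F794
G1 X133.601 Y44.038 F794
M5
G0 X0.000 Y0.000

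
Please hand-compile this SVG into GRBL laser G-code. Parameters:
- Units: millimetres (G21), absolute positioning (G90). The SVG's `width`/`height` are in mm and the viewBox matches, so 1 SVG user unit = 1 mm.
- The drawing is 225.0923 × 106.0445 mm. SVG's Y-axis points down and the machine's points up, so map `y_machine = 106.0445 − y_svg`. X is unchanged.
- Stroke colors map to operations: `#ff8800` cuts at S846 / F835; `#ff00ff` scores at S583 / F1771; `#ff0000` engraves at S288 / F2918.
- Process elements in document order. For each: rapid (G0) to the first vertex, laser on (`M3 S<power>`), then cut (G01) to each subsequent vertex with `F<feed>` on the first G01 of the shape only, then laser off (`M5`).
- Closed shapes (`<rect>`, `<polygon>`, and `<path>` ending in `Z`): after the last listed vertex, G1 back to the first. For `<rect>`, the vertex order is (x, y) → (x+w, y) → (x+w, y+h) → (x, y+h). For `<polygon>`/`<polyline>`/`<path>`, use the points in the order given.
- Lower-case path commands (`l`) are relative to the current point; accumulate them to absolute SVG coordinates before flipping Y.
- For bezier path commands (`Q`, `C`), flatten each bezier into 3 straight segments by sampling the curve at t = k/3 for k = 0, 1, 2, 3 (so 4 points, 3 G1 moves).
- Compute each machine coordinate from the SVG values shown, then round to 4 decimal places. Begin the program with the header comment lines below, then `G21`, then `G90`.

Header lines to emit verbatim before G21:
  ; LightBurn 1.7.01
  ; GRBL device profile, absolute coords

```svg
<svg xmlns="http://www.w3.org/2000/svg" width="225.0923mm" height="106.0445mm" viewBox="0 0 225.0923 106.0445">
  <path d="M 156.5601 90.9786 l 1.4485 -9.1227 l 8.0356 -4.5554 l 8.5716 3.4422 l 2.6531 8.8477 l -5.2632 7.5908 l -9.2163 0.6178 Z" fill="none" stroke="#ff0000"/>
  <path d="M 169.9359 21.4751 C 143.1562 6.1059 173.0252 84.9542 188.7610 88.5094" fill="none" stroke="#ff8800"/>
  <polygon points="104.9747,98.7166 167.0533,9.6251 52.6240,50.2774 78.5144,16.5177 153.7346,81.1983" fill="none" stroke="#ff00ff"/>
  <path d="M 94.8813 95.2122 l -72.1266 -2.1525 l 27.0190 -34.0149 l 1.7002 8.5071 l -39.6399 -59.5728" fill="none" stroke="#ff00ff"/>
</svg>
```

Since the viewBox matches the mm dimensions, user units are millimetres directly. The only transform is the Y-flip y_m = 106.0445 − y_svg.

Shape 1 is a regular polygon drawn with `<path>`. Its stroke #ff0000 means engrave at S288, F2918. After flipping Y the toolpath is (156.5601,15.0659) → (158.0086,24.1886) → (166.0442,28.7440) → (174.6158,25.3018) → (177.2689,16.4541) → (172.0057,8.8633) → (162.7894,8.2455) → (156.5601,15.0659), returning to the start.

Shape 2 is a cubic bezier drawn with `<path>`. Its stroke #ff8800 means cut at S846, F835. After flipping Y the toolpath is (169.9359,84.5694) → (159.4175,74.8109) → (170.9357,39.9098) → (188.7610,17.5351).

Shape 3 is a closed polygon drawn with `<polygon>`. Its stroke #ff00ff means score at S583, F1771. After flipping Y the toolpath is (104.9747,7.3279) → (167.0533,96.4194) → (52.6240,55.7671) → (78.5144,89.5268) → (153.7346,24.8462) → (104.9747,7.3279), returning to the start.

Shape 4 is a open polyline drawn with `<path>`. Its stroke #ff00ff means score at S583, F1771. After flipping Y the toolpath is (94.8813,10.8323) → (22.7547,12.9848) → (49.7737,46.9997) → (51.4739,38.4926) → (11.8340,98.0654).

; LightBurn 1.7.01
; GRBL device profile, absolute coords
G21
G90
G0 X156.5601 Y15.0659
M3 S288
G01 X158.0086 Y24.1886 F2918
G01 X166.0442 Y28.7440
G01 X174.6158 Y25.3018
G01 X177.2689 Y16.4541
G01 X172.0057 Y8.8633
G01 X162.7894 Y8.2455
G01 X156.5601 Y15.0659
M5
G0 X169.9359 Y84.5694
M3 S846
G01 X159.4175 Y74.8109 F835
G01 X170.9357 Y39.9098
G01 X188.7610 Y17.5351
M5
G0 X104.9747 Y7.3279
M3 S583
G01 X167.0533 Y96.4194 F1771
G01 X52.6240 Y55.7671
G01 X78.5144 Y89.5268
G01 X153.7346 Y24.8462
G01 X104.9747 Y7.3279
M5
G0 X94.8813 Y10.8323
M3 S583
G01 X22.7547 Y12.9848 F1771
G01 X49.7737 Y46.9997
G01 X51.4739 Y38.4926
G01 X11.8340 Y98.0654
M5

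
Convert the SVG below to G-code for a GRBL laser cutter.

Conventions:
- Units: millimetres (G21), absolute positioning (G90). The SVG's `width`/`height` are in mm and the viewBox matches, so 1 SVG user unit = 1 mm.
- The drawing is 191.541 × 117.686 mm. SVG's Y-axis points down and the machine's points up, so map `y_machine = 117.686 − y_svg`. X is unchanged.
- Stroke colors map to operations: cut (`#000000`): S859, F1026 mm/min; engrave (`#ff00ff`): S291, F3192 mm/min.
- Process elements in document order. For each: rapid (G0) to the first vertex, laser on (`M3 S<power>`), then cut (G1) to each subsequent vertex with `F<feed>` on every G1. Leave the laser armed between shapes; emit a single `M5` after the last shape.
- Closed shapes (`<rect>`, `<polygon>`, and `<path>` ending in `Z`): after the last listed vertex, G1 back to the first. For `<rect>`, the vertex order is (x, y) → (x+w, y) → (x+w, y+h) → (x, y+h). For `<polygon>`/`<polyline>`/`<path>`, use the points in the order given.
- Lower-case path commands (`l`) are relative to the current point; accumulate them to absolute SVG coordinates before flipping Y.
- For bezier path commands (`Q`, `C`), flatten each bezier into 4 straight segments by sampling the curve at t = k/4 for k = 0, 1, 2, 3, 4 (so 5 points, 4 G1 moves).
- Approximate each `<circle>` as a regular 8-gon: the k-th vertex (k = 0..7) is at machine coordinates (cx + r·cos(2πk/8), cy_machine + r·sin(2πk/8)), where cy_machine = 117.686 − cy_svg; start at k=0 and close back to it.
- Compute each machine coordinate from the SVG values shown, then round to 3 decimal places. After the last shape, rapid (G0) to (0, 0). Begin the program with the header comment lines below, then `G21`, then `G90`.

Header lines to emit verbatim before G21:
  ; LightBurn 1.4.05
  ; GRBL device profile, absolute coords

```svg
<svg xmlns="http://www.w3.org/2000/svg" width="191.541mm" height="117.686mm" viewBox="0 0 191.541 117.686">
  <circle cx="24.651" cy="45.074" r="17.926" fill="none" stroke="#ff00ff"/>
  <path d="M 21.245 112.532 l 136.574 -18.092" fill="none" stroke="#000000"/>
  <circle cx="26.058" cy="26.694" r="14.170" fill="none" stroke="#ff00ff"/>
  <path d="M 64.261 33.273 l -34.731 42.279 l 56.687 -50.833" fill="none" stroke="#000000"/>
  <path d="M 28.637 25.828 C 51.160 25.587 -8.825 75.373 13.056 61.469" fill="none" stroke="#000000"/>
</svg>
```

; LightBurn 1.4.05
; GRBL device profile, absolute coords
G21
G90
G0 X42.577 Y72.612
M3 S291
G1 X37.327 Y85.288 F3192
G1 X24.651 Y90.538 F3192
G1 X11.975 Y85.288 F3192
G1 X6.725 Y72.612 F3192
G1 X11.975 Y59.936 F3192
G1 X24.651 Y54.686 F3192
G1 X37.327 Y59.936 F3192
G1 X42.577 Y72.612 F3192
G0 X21.245 Y5.154
M3 S859
G1 X157.819 Y23.246 F1026
G0 X40.228 Y90.992
M3 S291
G1 X36.078 Y101.012 F3192
G1 X26.058 Y105.162 F3192
G1 X16.038 Y101.012 F3192
G1 X11.888 Y90.992 F3192
G1 X16.038 Y80.972 F3192
G1 X26.058 Y76.822 F3192
G1 X36.078 Y80.972 F3192
G1 X40.228 Y90.992 F3192
G0 X64.261 Y84.413
M3 S859
G1 X29.530 Y42.134 F1026
G1 X86.217 Y92.967 F1026
G0 X28.637 Y91.858
M3 S859
G1 X32.627 Y84.436 F1026
G1 X21.087 Y68.914 F1026
G1 X9.427 Y55.954 F1026
G1 X13.056 Y56.217 F1026
M5
G0 X0.000 Y0.000

1 u = 1 mm; y_m = 117.686 − y.

[1] `<circle>` circle, #ff00ff→engrave S291 F3192: (42.577,72.612) → (37.327,85.288) → (24.651,90.538) → (11.975,85.288) → (6.725,72.612) → (11.975,59.936) → (24.651,54.686) → (37.327,59.936) → (42.577,72.612) (closed)

[2] `<path>` line segment, #000000→cut S859 F1026: (21.245,5.154) → (157.819,23.246)

[3] `<circle>` circle, #ff00ff→engrave S291 F3192: (40.228,90.992) → (36.078,101.012) → (26.058,105.162) → (16.038,101.012) → (11.888,90.992) → (16.038,80.972) → (26.058,76.822) → (36.078,80.972) → (40.228,90.992) (closed)

[4] `<path>` open polyline, #000000→cut S859 F1026: (64.261,84.413) → (29.530,42.134) → (86.217,92.967)

[5] `<path>` cubic bezier, #000000→cut S859 F1026: (28.637,91.858) → (32.627,84.436) → (21.087,68.914) → (9.427,55.954) → (13.056,56.217)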